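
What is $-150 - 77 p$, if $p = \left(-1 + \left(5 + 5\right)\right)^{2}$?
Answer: $-6387$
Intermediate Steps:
$p = 81$ ($p = \left(-1 + 10\right)^{2} = 9^{2} = 81$)
$-150 - 77 p = -150 - 6237 = -6387$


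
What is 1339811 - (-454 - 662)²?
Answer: 94355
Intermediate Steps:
1339811 - (-454 - 662)² = 1339811 - 1*(-1116)² = 1339811 - 1*1245456 = 1339811 - 1245456 = 94355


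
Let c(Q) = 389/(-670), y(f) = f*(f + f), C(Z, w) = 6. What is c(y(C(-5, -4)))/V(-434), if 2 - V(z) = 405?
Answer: 389/270010 ≈ 0.0014407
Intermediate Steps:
y(f) = 2*f² (y(f) = f*(2*f) = 2*f²)
V(z) = -403 (V(z) = 2 - 1*405 = 2 - 405 = -403)
c(Q) = -389/670 (c(Q) = 389*(-1/670) = -389/670)
c(y(C(-5, -4)))/V(-434) = -389/670/(-403) = -389/670*(-1/403) = 389/270010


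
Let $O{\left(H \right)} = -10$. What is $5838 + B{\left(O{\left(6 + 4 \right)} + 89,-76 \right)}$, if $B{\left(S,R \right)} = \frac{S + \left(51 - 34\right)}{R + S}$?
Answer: $5870$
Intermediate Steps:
$B{\left(S,R \right)} = \frac{17 + S}{R + S}$ ($B{\left(S,R \right)} = \frac{S + 17}{R + S} = \frac{17 + S}{R + S}$)
$5838 + B{\left(O{\left(6 + 4 \right)} + 89,-76 \right)} = 5838 + \frac{17 + \left(-10 + 89\right)}{-76 + \left(-10 + 89\right)} = 5838 + \frac{17 + 79}{-76 + 79} = 5838 + \frac{1}{3} \cdot 96 = 5838 + 32 = 5870$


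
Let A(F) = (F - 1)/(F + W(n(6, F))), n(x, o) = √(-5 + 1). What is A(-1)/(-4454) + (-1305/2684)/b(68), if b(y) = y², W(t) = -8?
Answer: -2268643/14632352064 ≈ -0.00015504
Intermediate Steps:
n(x, o) = 2*I (n(x, o) = √(-4) = 2*I)
A(F) = (-1 + F)/(-8 + F) (A(F) = (F - 1)/(F - 8) = (-1 + F)/(-8 + F))
A(-1)/(-4454) + (-1305/2684)/b(68) = ((-1 - 1)/(-8 - 1))/(-4454) + (-1305/2684)/(68²) = (-2/(-9))*(-1/4454) - 1305*1/2684/4624 = -⅑*(-2)*(-1/4454) - 1305/2684*1/4624 = (2/9)*(-1/4454) - 1305/12410816 = -1/20043 - 1305/12410816 = -2268643/14632352064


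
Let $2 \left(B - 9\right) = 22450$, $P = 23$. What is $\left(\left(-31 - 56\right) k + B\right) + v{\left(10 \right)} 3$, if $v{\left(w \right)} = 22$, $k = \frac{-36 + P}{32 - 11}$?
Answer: $\frac{79477}{7} \approx 11354.0$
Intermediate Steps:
$k = - \frac{13}{21}$ ($k = \frac{-36 + 23}{32 - 11} = - \frac{13}{21} \approx -0.61905$)
$B = 11234$ ($B = 9 + \frac{1}{2} \cdot 22450 = 9 + 11225 = 11234$)
$\left(\left(-31 - 56\right) k + B\right) + v{\left(10 \right)} 3 = \left(\left(-31 - 56\right) \left(- \frac{13}{21}\right) + 11234\right) + 22 \cdot 3 = \left(\left(-87\right) \left(- \frac{13}{21}\right) + 11234\right) + 66 = \left(\frac{377}{7} + 11234\right) + 66 = \frac{79015}{7} + 66 = \frac{79477}{7}$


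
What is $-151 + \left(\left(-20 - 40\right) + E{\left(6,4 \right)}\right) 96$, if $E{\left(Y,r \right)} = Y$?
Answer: $-5335$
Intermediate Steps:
$-151 + \left(\left(-20 - 40\right) + E{\left(6,4 \right)}\right) 96 = -151 + \left(\left(-20 - 40\right) + 6\right) 96 = -151 + \left(-60 + 6\right) 96 = -151 - 5184 = -5335$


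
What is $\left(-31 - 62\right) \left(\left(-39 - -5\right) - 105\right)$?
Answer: $12927$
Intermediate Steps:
$\left(-31 - 62\right) \left(\left(-39 - -5\right) - 105\right) = - 93 \left(\left(-39 + 5\right) - 105\right) = - 93 \left(-34 - 105\right) = \left(-93\right) \left(-139\right) = 12927$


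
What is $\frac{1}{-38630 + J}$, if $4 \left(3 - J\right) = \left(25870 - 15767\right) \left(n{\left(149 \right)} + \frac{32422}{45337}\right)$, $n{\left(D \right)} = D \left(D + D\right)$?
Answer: $- \frac{45337}{5086302934121} \approx -8.9135 \cdot 10^{-9}$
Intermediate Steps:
$n{\left(D \right)} = 2 D^{2}$ ($n{\left(D \right)} = D 2 D = 2 D^{2}$)
$J = - \frac{5084551565811}{45337}$ ($J = 3 - \frac{\left(25870 - 15767\right) \left(2 \cdot 149^{2} + \frac{32422}{45337}\right)}{4} = 3 - \frac{10103 \left(2 \cdot 22201 + 32422 \cdot \frac{1}{45337}\right)}{4} = 3 - \frac{10103 \left(44402 + \frac{32422}{45337}\right)}{4} = 3 - \frac{10103 \cdot \frac{2013085896}{45337}}{4} = 3 - \frac{5084551701822}{45337} = - \frac{5084551565811}{45337} \approx -1.1215 \cdot 10^{8}$)
$\frac{1}{-38630 + J} = \frac{1}{-38630 - \frac{5084551565811}{45337}} = \frac{1}{- \frac{5086302934121}{45337}} = - \frac{45337}{5086302934121}$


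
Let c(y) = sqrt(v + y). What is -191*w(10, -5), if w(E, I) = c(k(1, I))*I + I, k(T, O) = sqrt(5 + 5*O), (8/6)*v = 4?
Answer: 955 + 955*sqrt(3 + 2*I*sqrt(5)) ≈ 2910.4 + 1042.9*I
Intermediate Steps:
v = 3 (v = (3/4)*4 = 3)
c(y) = sqrt(3 + y)
w(E, I) = I + I*sqrt(3 + sqrt(5 + 5*I)) (w(E, I) = sqrt(3 + sqrt(5 + 5*I))*I + I = I*sqrt(3 + sqrt(5 + 5*I)) + I = I + I*sqrt(3 + sqrt(5 + 5*I)))
-191*w(10, -5) = -(-955)*(1 + sqrt(3 + sqrt(5)*sqrt(1 - 5))) = -(-955)*(1 + sqrt(3 + sqrt(5)*sqrt(-4))) = -(-955)*(1 + sqrt(3 + sqrt(5)*(2*I))) = -(-955)*(1 + sqrt(3 + 2*I*sqrt(5))) = -191*(-5 - 5*sqrt(3 + 2*I*sqrt(5))) = 955 + 955*sqrt(3 + 2*I*sqrt(5))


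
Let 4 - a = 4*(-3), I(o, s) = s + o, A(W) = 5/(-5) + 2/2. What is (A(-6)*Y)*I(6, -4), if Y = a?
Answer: 0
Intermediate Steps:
A(W) = 0 (A(W) = 5*(-⅕) + 2*(½) = -1 + 1 = 0)
I(o, s) = o + s
a = 16 (a = 4 - 4*(-3) = 4 - 1*(-12) = 4 + 12 = 16)
Y = 16
(A(-6)*Y)*I(6, -4) = (0*16)*(6 - 4) = 0*2 = 0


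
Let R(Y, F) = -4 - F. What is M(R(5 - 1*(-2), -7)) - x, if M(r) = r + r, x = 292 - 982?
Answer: 696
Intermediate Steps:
x = -690
M(r) = 2*r
M(R(5 - 1*(-2), -7)) - x = 2*(-4 - 1*(-7)) - 1*(-690) = 2*(-4 + 7) + 690 = 2*3 + 690 = 6 + 690 = 696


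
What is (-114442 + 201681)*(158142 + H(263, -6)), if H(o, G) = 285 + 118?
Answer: 13831307255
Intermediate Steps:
H(o, G) = 403
(-114442 + 201681)*(158142 + H(263, -6)) = (-114442 + 201681)*(158142 + 403) = 87239*158545 = 13831307255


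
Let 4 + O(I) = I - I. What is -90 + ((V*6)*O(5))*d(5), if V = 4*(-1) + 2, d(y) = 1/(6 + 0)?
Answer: -82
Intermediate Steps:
O(I) = -4 (O(I) = -4 + (I - I) = -4 + 0 = -4)
d(y) = 1/6
V = -2 (V = -4 + 2 = -2)
-90 + ((V*6)*O(5))*d(5) = -90 + (-2*6*(-4))*(1/6) = -90 - 12*(-4)*(1/6) = -90 + 48*(1/6) = -90 + 8 = -82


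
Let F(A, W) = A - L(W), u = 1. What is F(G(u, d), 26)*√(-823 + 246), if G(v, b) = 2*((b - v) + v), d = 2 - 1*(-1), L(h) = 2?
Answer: 4*I*√577 ≈ 96.083*I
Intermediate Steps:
d = 3 (d = 2 + 1 = 3)
G(v, b) = 2*b
F(A, W) = -2 + A (F(A, W) = A - 1*2 = A - 2 = -2 + A)
F(G(u, d), 26)*√(-823 + 246) = (-2 + 2*3)*√(-823 + 246) = (-2 + 6)*√(-577) = 4*(I*√577) = 4*I*√577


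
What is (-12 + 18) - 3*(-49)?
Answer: 153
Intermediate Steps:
(-12 + 18) - 3*(-49) = 6 + 147 = 153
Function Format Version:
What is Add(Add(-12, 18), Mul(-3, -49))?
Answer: 153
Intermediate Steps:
Add(Add(-12, 18), Mul(-3, -49)) = Add(6, 147) = 153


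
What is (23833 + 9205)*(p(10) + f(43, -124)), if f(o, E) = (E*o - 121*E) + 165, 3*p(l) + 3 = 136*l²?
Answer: 1424202104/3 ≈ 4.7473e+8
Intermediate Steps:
p(l) = -1 + 136*l²/3 (p(l) = -1 + (136*l²)/3 = -1 + 136*l²/3)
f(o, E) = 165 - 121*E + E*o (f(o, E) = (-121*E + E*o) + 165 = 165 - 121*E + E*o)
(23833 + 9205)*(p(10) + f(43, -124)) = (23833 + 9205)*((-1 + (136/3)*10²) + (165 - 121*(-124) - 124*43)) = 33038*((-1 + (136/3)*100) + (165 + 15004 - 5332)) = 33038*((-1 + 13600/3) + 9837) = 33038*(13597/3 + 9837) = 33038*(43108/3) = 1424202104/3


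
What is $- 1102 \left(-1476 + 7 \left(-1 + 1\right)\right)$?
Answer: $1626552$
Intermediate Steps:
$- 1102 \left(-1476 + 7 \left(-1 + 1\right)\right) = - 1102 \left(-1476 + 7 \cdot 0\right) = - 1102 \left(-1476 + 0\right) = \left(-1102\right) \left(-1476\right) = 1626552$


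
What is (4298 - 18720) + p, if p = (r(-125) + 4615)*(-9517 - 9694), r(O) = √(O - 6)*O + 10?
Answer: -88865297 + 2401375*I*√131 ≈ -8.8865e+7 + 2.7485e+7*I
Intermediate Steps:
r(O) = 10 + O*√(-6 + O) (r(O) = √(-6 + O)*O + 10 = O*√(-6 + O) + 10 = 10 + O*√(-6 + O))
p = -88850875 + 2401375*I*√131 (p = ((10 - 125*√(-6 - 125)) + 4615)*(-9517 - 9694) = ((10 - 125*I*√131) + 4615)*(-19211) = (4625 - 125*I*√131)*(-19211) = -88850875 + 2401375*I*√131 ≈ -8.8851e+7 + 2.7485e+7*I)
(4298 - 18720) + p = (4298 - 18720) + (-88850875 + 2401375*I*√131) = -14422 + (-88850875 + 2401375*I*√131) = -88865297 + 2401375*I*√131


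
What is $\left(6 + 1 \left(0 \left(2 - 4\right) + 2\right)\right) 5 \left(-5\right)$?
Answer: $-200$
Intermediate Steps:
$\left(6 + 1 \left(0 \left(2 - 4\right) + 2\right)\right) 5 \left(-5\right) = \left(6 + 1 \left(0 \left(-2\right) + 2\right)\right) 5 \left(-5\right) = \left(6 + 1 \left(0 + 2\right)\right) 5 \left(-5\right) = \left(6 + 1 \cdot 2\right) 5 \left(-5\right) = \left(6 + 2\right) 5 \left(-5\right) = 8 \cdot 5 \left(-5\right) = 40 \left(-5\right) = -200$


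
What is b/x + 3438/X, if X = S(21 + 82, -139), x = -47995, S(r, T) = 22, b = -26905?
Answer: 16559872/105589 ≈ 156.83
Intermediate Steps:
X = 22
b/x + 3438/X = -26905/(-47995) + 3438/22 = -26905*(-1/47995) + 3438*(1/22) = 5381/9599 + 1719/11 = 16559872/105589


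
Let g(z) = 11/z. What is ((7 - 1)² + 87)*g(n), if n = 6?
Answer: 451/2 ≈ 225.50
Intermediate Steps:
((7 - 1)² + 87)*g(n) = ((7 - 1)² + 87)*(11/6) = (6² + 87)*(11*(⅙)) = (36 + 87)*(11/6) = 123*(11/6) = 451/2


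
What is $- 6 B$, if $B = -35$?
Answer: $210$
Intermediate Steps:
$- 6 B = \left(-6\right) \left(-35\right) = 210$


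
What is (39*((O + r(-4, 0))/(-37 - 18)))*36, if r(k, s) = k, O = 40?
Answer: -50544/55 ≈ -918.98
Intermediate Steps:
(39*((O + r(-4, 0))/(-37 - 18)))*36 = (39*((40 - 4)/(-37 - 18)))*36 = (39*(36/(-55)))*36 = (39*(36*(-1/55)))*36 = (39*(-36/55))*36 = -1404/55*36 = -50544/55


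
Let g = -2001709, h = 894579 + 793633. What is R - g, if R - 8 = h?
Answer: 3689929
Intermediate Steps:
h = 1688212
R = 1688220 (R = 8 + 1688212 = 1688220)
R - g = 1688220 - 1*(-2001709) = 1688220 + 2001709 = 3689929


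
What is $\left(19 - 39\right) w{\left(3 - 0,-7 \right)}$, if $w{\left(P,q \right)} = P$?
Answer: $-60$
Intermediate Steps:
$\left(19 - 39\right) w{\left(3 - 0,-7 \right)} = \left(19 - 39\right) \left(3 - 0\right) = - 20 \left(3 + 0\right) = \left(-20\right) 3 = -60$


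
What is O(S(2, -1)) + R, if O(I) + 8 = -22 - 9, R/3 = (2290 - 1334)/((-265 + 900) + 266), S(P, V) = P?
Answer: -32271/901 ≈ -35.817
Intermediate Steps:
R = 2868/901 (R = 3*((2290 - 1334)/((-265 + 900) + 266)) = 3*(956/(635 + 266)) = 3*(956/901) = 2868/901 ≈ 3.1831)
O(I) = -39 (O(I) = -8 + (-22 - 9) = -8 - 31 = -39)
O(S(2, -1)) + R = -39 + 2868/901 = -32271/901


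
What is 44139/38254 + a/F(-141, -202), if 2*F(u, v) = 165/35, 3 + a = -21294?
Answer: -3801426515/420794 ≈ -9033.9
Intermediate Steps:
a = -21297 (a = -3 - 21294 = -21297)
F(u, v) = 33/14 (F(u, v) = (165/35)/2 = (165*(1/35))/2 = (½)*(33/7) = 33/14)
44139/38254 + a/F(-141, -202) = 44139/38254 - 21297/33/14 = 44139*(1/38254) - 21297*14/33 = 44139/38254 - 99386/11 = -3801426515/420794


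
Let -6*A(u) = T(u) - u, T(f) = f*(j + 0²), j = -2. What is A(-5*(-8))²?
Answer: 400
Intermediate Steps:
T(f) = -2*f (T(f) = f*(-2 + 0²) = f*(-2 + 0) = f*(-2) = -2*f)
A(u) = u/2 (A(u) = -(-2*u - u)/6 = -(-1)*u/2 = u/2)
A(-5*(-8))² = ((-5*(-8))/2)² = ((½)*40)² = 20² = 400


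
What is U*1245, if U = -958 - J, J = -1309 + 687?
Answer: -418320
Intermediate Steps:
J = -622
U = -336 (U = -958 - 1*(-622) = -958 + 622 = -336)
U*1245 = -336*1245 = -418320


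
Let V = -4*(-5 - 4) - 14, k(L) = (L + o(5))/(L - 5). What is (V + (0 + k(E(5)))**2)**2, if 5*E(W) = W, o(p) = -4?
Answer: 130321/256 ≈ 509.07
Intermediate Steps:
E(W) = W/5
k(L) = (-4 + L)/(-5 + L) (k(L) = (L - 4)/(L - 5) = (-4 + L)/(-5 + L))
V = 22 (V = -4*(-9) - 14 = 36 - 14 = 22)
(V + (0 + k(E(5)))**2)**2 = (22 + (0 + (-4 + (1/5)*5)/(-5 + (1/5)*5))**2)**2 = (22 + (0 + (-4 + 1)/(-5 + 1))**2)**2 = (22 + (0 - 3/(-4))**2)**2 = (22 + (0 - 1/4*(-3))**2)**2 = (22 + (0 + 3/4)**2)**2 = (22 + (3/4)**2)**2 = (22 + 9/16)**2 = (361/16)**2 = 130321/256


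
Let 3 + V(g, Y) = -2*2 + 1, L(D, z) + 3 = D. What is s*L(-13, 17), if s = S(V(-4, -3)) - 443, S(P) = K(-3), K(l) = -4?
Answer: 7152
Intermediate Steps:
L(D, z) = -3 + D
V(g, Y) = -6 (V(g, Y) = -3 + (-2*2 + 1) = -3 + (-4 + 1) = -3 - 3 = -6)
S(P) = -4
s = -447 (s = -4 - 443 = -447)
s*L(-13, 17) = -447*(-3 - 13) = -447*(-16) = 7152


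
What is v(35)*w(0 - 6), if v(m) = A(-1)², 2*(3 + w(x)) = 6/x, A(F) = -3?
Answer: -63/2 ≈ -31.500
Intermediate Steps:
w(x) = -3 + 3/x (w(x) = -3 + (6/x)/2 = -3 + 3/x)
v(m) = 9 (v(m) = (-3)² = 9)
v(35)*w(0 - 6) = 9*(-3 + 3/(0 - 6)) = 9*(-3 + 3/(-6)) = 9*(-3 + 3*(-⅙)) = 9*(-3 - ½) = 9*(-7/2) = -63/2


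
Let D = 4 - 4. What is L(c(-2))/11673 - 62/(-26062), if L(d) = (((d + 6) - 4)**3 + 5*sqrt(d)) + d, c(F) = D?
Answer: 466111/152110863 ≈ 0.0030643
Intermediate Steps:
D = 0
c(F) = 0
L(d) = d + (2 + d)**3 + 5*sqrt(d) (L(d) = (((6 + d) - 4)**3 + 5*sqrt(d)) + d = ((2 + d)**3 + 5*sqrt(d)) + d = d + (2 + d)**3 + 5*sqrt(d))
L(c(-2))/11673 - 62/(-26062) = (0 + (2 + 0)**3 + 5*sqrt(0))/11673 - 62/(-26062) = (0 + 2**3 + 5*0)*(1/11673) - 62*(-1/26062) = (0 + 8 + 0)*(1/11673) + 31/13031 = 8*(1/11673) + 31/13031 = 8/11673 + 31/13031 = 466111/152110863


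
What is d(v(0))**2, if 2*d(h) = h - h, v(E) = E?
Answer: 0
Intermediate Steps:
d(h) = 0 (d(h) = (h - h)/2 = (1/2)*0 = 0)
d(v(0))**2 = 0**2 = 0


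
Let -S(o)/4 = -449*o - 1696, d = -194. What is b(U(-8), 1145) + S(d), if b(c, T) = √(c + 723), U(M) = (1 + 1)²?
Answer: -341640 + √727 ≈ -3.4161e+5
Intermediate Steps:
U(M) = 4 (U(M) = 2² = 4)
b(c, T) = √(723 + c)
S(o) = 6784 + 1796*o (S(o) = -4*(-449*o - 1696) = -4*(-1696 - 449*o) = 6784 + 1796*o)
b(U(-8), 1145) + S(d) = √(723 + 4) + (6784 + 1796*(-194)) = √727 + (6784 - 348424) = √727 - 341640 = -341640 + √727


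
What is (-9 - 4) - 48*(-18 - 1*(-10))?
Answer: 371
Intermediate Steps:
(-9 - 4) - 48*(-18 - 1*(-10)) = -13 - 48*(-18 + 10) = -13 - 48*(-8) = -13 + 384 = 371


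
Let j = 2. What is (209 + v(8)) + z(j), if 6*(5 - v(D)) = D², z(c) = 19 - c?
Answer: 661/3 ≈ 220.33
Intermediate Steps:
v(D) = 5 - D²/6
(209 + v(8)) + z(j) = (209 + (5 - ⅙*8²)) + (19 - 1*2) = (209 + (5 - ⅙*64)) + (19 - 2) = (209 + (5 - 32/3)) + 17 = (209 - 17/3) + 17 = 610/3 + 17 = 661/3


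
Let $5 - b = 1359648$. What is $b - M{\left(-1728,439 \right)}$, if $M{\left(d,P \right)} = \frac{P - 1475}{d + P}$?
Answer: $- \frac{1752580863}{1289} \approx -1.3596 \cdot 10^{6}$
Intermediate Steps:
$M{\left(d,P \right)} = \frac{-1475 + P}{P + d}$
$b = -1359643$ ($b = 5 - 1359648 = -1359643$)
$b - M{\left(-1728,439 \right)} = -1359643 - \frac{-1475 + 439}{439 - 1728} = -1359643 - \frac{1}{-1289} \left(-1036\right) = -1359643 - \left(- \frac{1}{1289}\right) \left(-1036\right) = -1359643 - \frac{1036}{1289} = - \frac{1752580863}{1289}$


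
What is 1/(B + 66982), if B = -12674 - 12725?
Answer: 1/41583 ≈ 2.4048e-5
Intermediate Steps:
B = -25399
1/(B + 66982) = 1/(-25399 + 66982) = 1/41583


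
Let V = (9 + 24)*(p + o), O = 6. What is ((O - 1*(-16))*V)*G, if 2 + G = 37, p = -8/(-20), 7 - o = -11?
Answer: 467544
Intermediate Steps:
o = 18 (o = 7 - 1*(-11) = 7 + 11 = 18)
p = 2/5 (p = -8*(-1/20) = 2/5 ≈ 0.40000)
G = 35 (G = -2 + 37 = 35)
V = 3036/5 (V = (9 + 24)*(2/5 + 18) = 33*(92/5) = 3036/5 ≈ 607.20)
((O - 1*(-16))*V)*G = ((6 - 1*(-16))*(3036/5))*35 = ((6 + 16)*(3036/5))*35 = (22*(3036/5))*35 = (66792/5)*35 = 467544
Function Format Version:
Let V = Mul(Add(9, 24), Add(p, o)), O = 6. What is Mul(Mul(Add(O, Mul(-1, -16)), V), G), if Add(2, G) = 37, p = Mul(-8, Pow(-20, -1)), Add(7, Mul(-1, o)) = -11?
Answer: 467544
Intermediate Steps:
o = 18 (o = Add(7, Mul(-1, -11)) = Add(7, 11) = 18)
p = Rational(2, 5) (p = Mul(-8, Rational(-1, 20)) = Rational(2, 5) ≈ 0.40000)
G = 35 (G = Add(-2, 37) = 35)
V = Rational(3036, 5) (V = Mul(Add(9, 24), Add(Rational(2, 5), 18)) = Mul(33, Rational(92, 5)) = Rational(3036, 5) ≈ 607.20)
Mul(Mul(Add(O, Mul(-1, -16)), V), G) = Mul(Mul(Add(6, Mul(-1, -16)), Rational(3036, 5)), 35) = Mul(Mul(Add(6, 16), Rational(3036, 5)), 35) = Mul(Mul(22, Rational(3036, 5)), 35) = Mul(Rational(66792, 5), 35) = 467544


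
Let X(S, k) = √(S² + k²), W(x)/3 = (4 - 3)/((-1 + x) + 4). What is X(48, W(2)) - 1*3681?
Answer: -3681 + 3*√6401/5 ≈ -3633.0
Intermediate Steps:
W(x) = 3/(3 + x) (W(x) = 3*((4 - 3)/((-1 + x) + 4)) = 3*(1/(3 + x)) = 3/(3 + x))
X(48, W(2)) - 1*3681 = √(48² + (3/(3 + 2))²) - 1*3681 = √(2304 + (3/5)²) - 3681 = √(2304 + (3*(⅕))²) - 3681 = √(2304 + (⅗)²) - 3681 = √(2304 + 9/25) - 3681 = √(57609/25) - 3681 = 3*√6401/5 - 3681 = -3681 + 3*√6401/5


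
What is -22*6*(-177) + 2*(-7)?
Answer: 23350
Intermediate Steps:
-22*6*(-177) + 2*(-7) = -132*(-177) - 14 = 23364 - 14 = 23350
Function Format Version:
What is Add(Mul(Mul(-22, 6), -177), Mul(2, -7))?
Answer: 23350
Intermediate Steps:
Add(Mul(Mul(-22, 6), -177), Mul(2, -7)) = Add(Mul(-132, -177), -14) = Add(23364, -14) = 23350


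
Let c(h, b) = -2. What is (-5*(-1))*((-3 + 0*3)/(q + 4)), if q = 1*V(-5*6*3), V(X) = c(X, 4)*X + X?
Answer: -15/94 ≈ -0.15957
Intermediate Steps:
V(X) = -X (V(X) = -2*X + X = -X)
q = 90 (q = 1*(-(-5*6)*3) = 1*(-(-30)*3) = 1*(-1*(-90)) = 1*90 = 90)
(-5*(-1))*((-3 + 0*3)/(q + 4)) = (-5*(-1))*((-3 + 0*3)/(90 + 4)) = 5*((-3 + 0)/94) = 5*(-3*1/94) = 5*(-3/94) = -15/94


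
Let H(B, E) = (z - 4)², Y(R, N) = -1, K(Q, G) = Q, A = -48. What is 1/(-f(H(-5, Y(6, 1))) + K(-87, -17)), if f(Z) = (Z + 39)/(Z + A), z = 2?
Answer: -44/3785 ≈ -0.011625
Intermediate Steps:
H(B, E) = 4 (H(B, E) = (2 - 4)² = (-2)² = 4)
f(Z) = (39 + Z)/(-48 + Z) (f(Z) = (Z + 39)/(Z - 48) = (39 + Z)/(-48 + Z))
1/(-f(H(-5, Y(6, 1))) + K(-87, -17)) = 1/(-(39 + 4)/(-48 + 4) - 87) = 1/(-43/(-44) - 87) = 1/(-(-1)*43/44 - 87) = 1/(-1*(-43/44) - 87) = 1/(43/44 - 87) = 1/(-3785/44) = -44/3785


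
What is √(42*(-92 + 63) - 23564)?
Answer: I*√24782 ≈ 157.42*I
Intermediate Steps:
√(42*(-92 + 63) - 23564) = √(42*(-29) - 23564) = √(-1218 - 23564) = √(-24782) = I*√24782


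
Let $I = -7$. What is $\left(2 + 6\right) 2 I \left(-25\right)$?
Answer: $2800$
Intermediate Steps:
$\left(2 + 6\right) 2 I \left(-25\right) = \left(2 + 6\right) 2 \left(-7\right) \left(-25\right) = 8 \cdot 2 \left(-7\right) \left(-25\right) = 16 \left(-7\right) \left(-25\right) = \left(-112\right) \left(-25\right) = 2800$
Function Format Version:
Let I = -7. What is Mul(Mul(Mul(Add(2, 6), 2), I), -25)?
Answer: 2800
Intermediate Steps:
Mul(Mul(Mul(Add(2, 6), 2), I), -25) = Mul(Mul(Mul(Add(2, 6), 2), -7), -25) = Mul(Mul(Mul(8, 2), -7), -25) = Mul(Mul(16, -7), -25) = Mul(-112, -25) = 2800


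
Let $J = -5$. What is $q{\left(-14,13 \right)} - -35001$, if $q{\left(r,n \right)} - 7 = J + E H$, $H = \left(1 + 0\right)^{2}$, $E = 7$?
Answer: $35010$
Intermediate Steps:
$H = 1$ ($H = 1^{2} = 1$)
$q{\left(r,n \right)} = 9$ ($q{\left(r,n \right)} = 7 + \left(-5 + 7 \cdot 1\right) = 7 + \left(-5 + 7\right) = 7 + 2 = 9$)
$q{\left(-14,13 \right)} - -35001 = 9 - -35001 = 9 + 35001 = 35010$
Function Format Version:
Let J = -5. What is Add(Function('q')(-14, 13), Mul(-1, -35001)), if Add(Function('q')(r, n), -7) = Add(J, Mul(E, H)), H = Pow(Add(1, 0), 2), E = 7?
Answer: 35010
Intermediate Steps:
H = 1 (H = Pow(1, 2) = 1)
Function('q')(r, n) = 9 (Function('q')(r, n) = Add(7, Add(-5, Mul(7, 1))) = Add(7, Add(-5, 7)) = Add(7, 2) = 9)
Add(Function('q')(-14, 13), Mul(-1, -35001)) = Add(9, Mul(-1, -35001)) = Add(9, 35001) = 35010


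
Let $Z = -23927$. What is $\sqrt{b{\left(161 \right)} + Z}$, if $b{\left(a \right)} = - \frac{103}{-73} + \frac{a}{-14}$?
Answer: $\frac{i \sqrt{510242990}}{146} \approx 154.72 i$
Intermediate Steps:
$b{\left(a \right)} = \frac{103}{73} - \frac{a}{14}$ ($b{\left(a \right)} = \left(-103\right) \left(- \frac{1}{73}\right) + a \left(- \frac{1}{14}\right) = \frac{103}{73} - \frac{a}{14}$)
$\sqrt{b{\left(161 \right)} + Z} = \sqrt{\left(\frac{103}{73} - \frac{23}{2}\right) - 23927} = \sqrt{- \frac{1473}{146} - 23927} = \sqrt{- \frac{3494815}{146}} = \frac{i \sqrt{510242990}}{146}$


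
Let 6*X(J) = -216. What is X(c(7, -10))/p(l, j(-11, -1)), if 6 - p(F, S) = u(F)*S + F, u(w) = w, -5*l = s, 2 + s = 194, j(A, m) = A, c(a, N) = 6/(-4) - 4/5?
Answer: 2/21 ≈ 0.095238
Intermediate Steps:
c(a, N) = -23/10 (c(a, N) = 6*(-1/4) - 4*1/5 = -3/2 - 4/5 = -23/10)
s = 192 (s = -2 + 194 = 192)
l = -192/5 (l = -1/5*192 = -192/5 ≈ -38.400)
p(F, S) = 6 - F - F*S (p(F, S) = 6 - (F*S + F) = 6 - (F + F*S) = 6 + (-F - F*S) = 6 - F - F*S)
X(J) = -36 (X(J) = (1/6)*(-216) = -36)
X(c(7, -10))/p(l, j(-11, -1)) = -36/(6 - 1*(-192/5) - 1*(-192/5)*(-11)) = -36/(6 + 192/5 - 2112/5) = -36/(-378) = -36*(-1/378) = 2/21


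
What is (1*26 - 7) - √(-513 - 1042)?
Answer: 19 - I*√1555 ≈ 19.0 - 39.433*I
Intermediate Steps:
(1*26 - 7) - √(-513 - 1042) = (26 - 7) - √(-1555) = 19 - I*√1555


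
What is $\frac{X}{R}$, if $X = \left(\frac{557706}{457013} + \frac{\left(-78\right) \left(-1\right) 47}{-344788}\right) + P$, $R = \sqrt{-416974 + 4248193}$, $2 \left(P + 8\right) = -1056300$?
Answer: $- \frac{41611518864213941 \sqrt{47299}}{33538618459543302} \approx -269.83$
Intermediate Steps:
$P = -528158$ ($P = -8 + \frac{1}{2} \left(-1056300\right) = -8 - 528150 = -528158$)
$R = 9 \sqrt{47299}$ ($R = \sqrt{3831219} = 9 \sqrt{47299} \approx 1957.3$)
$X = - \frac{41611518864213941}{78786299122}$ ($X = \left(\frac{557706}{457013} + \frac{\left(-78\right) \left(-1\right) 47}{-344788}\right) - 528158 = \left(557706 \cdot \frac{1}{457013} + 78 \cdot 47 \left(- \frac{1}{344788}\right)\right) - 528158 = \left(\frac{557706}{457013} + 3666 \left(- \frac{1}{344788}\right)\right) - 528158 = \left(\frac{557706}{457013} - \frac{1833}{172394}\right) - 528158 = \frac{95307463335}{78786299122} - 528158 = - \frac{41611518864213941}{78786299122} \approx -5.2816 \cdot 10^{5}$)
$\frac{X}{R} = - \frac{41611518864213941}{78786299122 \cdot 9 \sqrt{47299}} = - \frac{41611518864213941 \frac{\sqrt{47299}}{425691}}{78786299122} = - \frac{41611518864213941 \sqrt{47299}}{33538618459543302}$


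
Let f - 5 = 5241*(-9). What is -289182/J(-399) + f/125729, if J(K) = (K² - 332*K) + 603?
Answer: -8357213381/6124511048 ≈ -1.3646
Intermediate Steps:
f = -47164 (f = 5 + 5241*(-9) = 5 - 47169 = -47164)
J(K) = 603 + K² - 332*K
-289182/J(-399) + f/125729 = -289182/(603 + (-399)² - 332*(-399)) - 47164/125729 = -289182/(603 + 159201 + 132468) - 47164*1/125729 = -289182/292272 - 47164/125729 = -289182*1/292272 - 47164/125729 = -48197/48712 - 47164/125729 = -8357213381/6124511048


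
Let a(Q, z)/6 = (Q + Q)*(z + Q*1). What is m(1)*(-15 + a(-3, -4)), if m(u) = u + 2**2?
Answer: 1185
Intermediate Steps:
a(Q, z) = 12*Q*(Q + z) (a(Q, z) = 6*((Q + Q)*(z + Q*1)) = 6*((2*Q)*(z + Q)) = 6*((2*Q)*(Q + z)) = 6*(2*Q*(Q + z)) = 12*Q*(Q + z))
m(u) = 4 + u (m(u) = u + 4 = 4 + u)
m(1)*(-15 + a(-3, -4)) = (4 + 1)*(-15 + 12*(-3)*(-3 - 4)) = 5*(-15 + 12*(-3)*(-7)) = 5*(-15 + 252) = 5*237 = 1185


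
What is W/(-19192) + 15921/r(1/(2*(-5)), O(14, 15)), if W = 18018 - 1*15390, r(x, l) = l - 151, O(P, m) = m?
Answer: -38239155/326264 ≈ -117.20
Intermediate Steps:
r(x, l) = -151 + l
W = 2628 (W = 18018 - 15390 = 2628)
W/(-19192) + 15921/r(1/(2*(-5)), O(14, 15)) = 2628/(-19192) + 15921/(-151 + 15) = 2628*(-1/19192) + 15921/(-136) = -657/4798 + 15921*(-1/136) = -657/4798 - 15921/136 = -38239155/326264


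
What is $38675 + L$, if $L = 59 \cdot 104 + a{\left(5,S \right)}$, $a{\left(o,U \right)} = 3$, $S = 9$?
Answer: $44814$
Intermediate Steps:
$L = 6139$ ($L = 59 \cdot 104 + 3 = 6136 + 3 = 6139$)
$38675 + L = 38675 + 6139 = 44814$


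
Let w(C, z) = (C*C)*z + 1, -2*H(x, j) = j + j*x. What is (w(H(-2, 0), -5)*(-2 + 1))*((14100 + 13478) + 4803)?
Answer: -32381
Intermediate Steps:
H(x, j) = -j/2 - j*x/2 (H(x, j) = -(j + j*x)/2 = -j/2 - j*x/2)
w(C, z) = 1 + z*C² (w(C, z) = C²*z + 1 = z*C² + 1 = 1 + z*C²)
(w(H(-2, 0), -5)*(-2 + 1))*((14100 + 13478) + 4803) = ((1 - 5*(-½*0*(1 - 2))²)*(-2 + 1))*((14100 + 13478) + 4803) = ((1 - 5*(-½*0*(-1))²)*(-1))*(27578 + 4803) = ((1 - 5*0²)*(-1))*32381 = ((1 - 5*0)*(-1))*32381 = ((1 + 0)*(-1))*32381 = (1*(-1))*32381 = -1*32381 = -32381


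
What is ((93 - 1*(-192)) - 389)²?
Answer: 10816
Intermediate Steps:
((93 - 1*(-192)) - 389)² = ((93 + 192) - 389)² = (285 - 389)² = (-104)² = 10816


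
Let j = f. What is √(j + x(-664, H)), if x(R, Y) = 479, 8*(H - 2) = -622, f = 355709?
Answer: 2*√89047 ≈ 596.81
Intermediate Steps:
H = -303/4 (H = 2 + (⅛)*(-622) = 2 - 311/4 = -303/4 ≈ -75.750)
j = 355709
√(j + x(-664, H)) = √(355709 + 479) = √356188 = 2*√89047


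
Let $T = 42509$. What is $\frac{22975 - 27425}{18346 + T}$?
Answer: $- \frac{890}{12171} \approx -0.073125$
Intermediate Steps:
$\frac{22975 - 27425}{18346 + T} = \frac{22975 - 27425}{18346 + 42509} = - \frac{4450}{60855} = \left(-4450\right) \frac{1}{60855} = - \frac{890}{12171}$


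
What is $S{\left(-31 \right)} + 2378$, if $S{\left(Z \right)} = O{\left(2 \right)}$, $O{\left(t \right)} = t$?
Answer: $2380$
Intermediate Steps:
$S{\left(Z \right)} = 2$
$S{\left(-31 \right)} + 2378 = 2 + 2378 = 2380$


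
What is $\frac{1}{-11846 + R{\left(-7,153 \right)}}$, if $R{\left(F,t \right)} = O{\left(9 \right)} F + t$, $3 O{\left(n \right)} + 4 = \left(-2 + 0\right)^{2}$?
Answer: $- \frac{1}{11693} \approx -8.5521 \cdot 10^{-5}$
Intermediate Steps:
$O{\left(n \right)} = 0$ ($O{\left(n \right)} = - \frac{4}{3} + \frac{\left(-2 + 0\right)^{2}}{3} = - \frac{4}{3} + \frac{\left(-2\right)^{2}}{3} = - \frac{4}{3} + \frac{1}{3} \cdot 4 = - \frac{4}{3} + \frac{4}{3} = 0$)
$R{\left(F,t \right)} = t$ ($R{\left(F,t \right)} = 0 F + t = 0 + t = t$)
$\frac{1}{-11846 + R{\left(-7,153 \right)}} = \frac{1}{-11846 + 153} = \frac{1}{-11693} = - \frac{1}{11693}$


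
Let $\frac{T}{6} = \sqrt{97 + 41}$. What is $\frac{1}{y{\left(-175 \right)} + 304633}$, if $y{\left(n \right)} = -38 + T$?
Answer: $\frac{304595}{92778109057} - \frac{6 \sqrt{138}}{92778109057} \approx 3.2823 \cdot 10^{-6}$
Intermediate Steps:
$T = 6 \sqrt{138}$ ($T = 6 \sqrt{97 + 41} = 6 \sqrt{138} \approx 70.484$)
$y{\left(n \right)} = -38 + 6 \sqrt{138}$
$\frac{1}{y{\left(-175 \right)} + 304633} = \frac{1}{\left(-38 + 6 \sqrt{138}\right) + 304633} = \frac{1}{304595 + 6 \sqrt{138}}$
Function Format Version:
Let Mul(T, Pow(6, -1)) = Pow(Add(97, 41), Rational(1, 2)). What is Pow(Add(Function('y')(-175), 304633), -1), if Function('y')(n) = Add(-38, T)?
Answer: Add(Rational(304595, 92778109057), Mul(Rational(-6, 92778109057), Pow(138, Rational(1, 2)))) ≈ 3.2823e-6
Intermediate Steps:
T = Mul(6, Pow(138, Rational(1, 2))) (T = Mul(6, Pow(Add(97, 41), Rational(1, 2))) = Mul(6, Pow(138, Rational(1, 2))) ≈ 70.484)
Function('y')(n) = Add(-38, Mul(6, Pow(138, Rational(1, 2))))
Pow(Add(Function('y')(-175), 304633), -1) = Pow(Add(Add(-38, Mul(6, Pow(138, Rational(1, 2)))), 304633), -1) = Pow(Add(304595, Mul(6, Pow(138, Rational(1, 2)))), -1)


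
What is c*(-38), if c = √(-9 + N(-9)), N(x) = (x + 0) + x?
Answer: -114*I*√3 ≈ -197.45*I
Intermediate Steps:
N(x) = 2*x (N(x) = x + x = 2*x)
c = 3*I*√3 (c = √(-9 + 2*(-9)) = √(-9 - 18) = √(-27) = 3*I*√3 ≈ 5.1962*I)
c*(-38) = (3*I*√3)*(-38) = -114*I*√3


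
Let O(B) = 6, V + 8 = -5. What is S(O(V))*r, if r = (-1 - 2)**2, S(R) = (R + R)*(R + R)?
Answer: 1296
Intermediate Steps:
V = -13 (V = -8 - 5 = -13)
S(R) = 4*R**2 (S(R) = (2*R)*(2*R) = 4*R**2)
r = 9 (r = (-3)**2 = 9)
S(O(V))*r = (4*6**2)*9 = (4*36)*9 = 144*9 = 1296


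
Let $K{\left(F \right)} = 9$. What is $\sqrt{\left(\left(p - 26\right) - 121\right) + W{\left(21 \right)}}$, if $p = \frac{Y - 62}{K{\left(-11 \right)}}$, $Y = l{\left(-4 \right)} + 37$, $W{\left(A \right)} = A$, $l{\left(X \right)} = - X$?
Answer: $\frac{i \sqrt{1155}}{3} \approx 11.328 i$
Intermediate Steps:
$Y = 41$ ($Y = \left(-1\right) \left(-4\right) + 37 = 4 + 37 = 41$)
$p = - \frac{7}{3}$ ($p = \frac{41 - 62}{9} = \left(41 - 62\right) \frac{1}{9} = \left(-21\right) \frac{1}{9} = - \frac{7}{3} \approx -2.3333$)
$\sqrt{\left(\left(p - 26\right) - 121\right) + W{\left(21 \right)}} = \sqrt{\left(\left(- \frac{7}{3} - 26\right) - 121\right) + 21} = \sqrt{\left(- \frac{85}{3} - 121\right) + 21} = \sqrt{- \frac{448}{3} + 21} = \sqrt{- \frac{385}{3}} = \frac{i \sqrt{1155}}{3}$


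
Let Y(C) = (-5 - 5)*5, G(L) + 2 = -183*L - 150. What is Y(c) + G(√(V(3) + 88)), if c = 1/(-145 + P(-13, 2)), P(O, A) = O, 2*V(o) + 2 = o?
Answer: -202 - 183*√354/2 ≈ -1923.6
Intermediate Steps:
V(o) = -1 + o/2
G(L) = -152 - 183*L (G(L) = -2 + (-183*L - 150) = -2 + (-150 - 183*L) = -152 - 183*L)
c = -1/158 (c = 1/(-145 - 13) = 1/(-158) = -1/158 ≈ -0.0063291)
Y(C) = -50 (Y(C) = -10*5 = -50)
Y(c) + G(√(V(3) + 88)) = -50 + (-152 - 183*√((-1 + (½)*3) + 88)) = -50 + (-152 - 183*√((-1 + 3/2) + 88)) = -50 + (-152 - 183*√(½ + 88)) = -50 + (-152 - 183*√354/2) = -202 - 183*√354/2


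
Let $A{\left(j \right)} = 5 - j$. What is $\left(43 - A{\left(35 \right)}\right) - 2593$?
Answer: $-2520$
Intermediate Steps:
$\left(43 - A{\left(35 \right)}\right) - 2593 = \left(43 - \left(5 - 35\right)\right) - 2593 = \left(43 - -30\right) - 2593 = \left(43 + 30\right) - 2593 = 73 - 2593 = -2520$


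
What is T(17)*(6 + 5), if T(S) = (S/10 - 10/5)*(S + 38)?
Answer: -363/2 ≈ -181.50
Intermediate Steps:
T(S) = (-2 + S/10)*(38 + S) (T(S) = (S*(1/10) - 10*1/5)*(38 + S) = (S/10 - 2)*(38 + S) = (-2 + S/10)*(38 + S))
T(17)*(6 + 5) = (-76 + (1/10)*17**2 + (9/5)*17)*(6 + 5) = (-76 + (1/10)*289 + 153/5)*11 = (-76 + 289/10 + 153/5)*11 = -33/2*11 = -363/2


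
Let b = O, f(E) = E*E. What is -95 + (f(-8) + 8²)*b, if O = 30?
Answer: 3745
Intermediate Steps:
f(E) = E²
b = 30
-95 + (f(-8) + 8²)*b = -95 + ((-8)² + 8²)*30 = -95 + (64 + 64)*30 = -95 + 128*30 = -95 + 3840 = 3745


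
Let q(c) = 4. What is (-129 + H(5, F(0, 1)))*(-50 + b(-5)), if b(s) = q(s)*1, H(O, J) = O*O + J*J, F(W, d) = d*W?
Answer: 4784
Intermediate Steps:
F(W, d) = W*d
H(O, J) = J**2 + O**2 (H(O, J) = O**2 + J**2 = J**2 + O**2)
b(s) = 4 (b(s) = 4*1 = 4)
(-129 + H(5, F(0, 1)))*(-50 + b(-5)) = (-129 + ((0*1)**2 + 5**2))*(-50 + 4) = (-129 + (0**2 + 25))*(-46) = (-129 + (0 + 25))*(-46) = (-129 + 25)*(-46) = -104*(-46) = 4784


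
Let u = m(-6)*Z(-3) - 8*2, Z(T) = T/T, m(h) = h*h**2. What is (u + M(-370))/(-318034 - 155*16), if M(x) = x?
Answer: 301/160257 ≈ 0.0018782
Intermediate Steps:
m(h) = h**3
Z(T) = 1
u = -232 (u = (-6)**3*1 - 8*2 = -216*1 - 16 = -216 - 16 = -232)
(u + M(-370))/(-318034 - 155*16) = (-232 - 370)/(-318034 - 155*16) = -602/(-318034 - 2480) = -602/(-320514) = -602*(-1/320514) = 301/160257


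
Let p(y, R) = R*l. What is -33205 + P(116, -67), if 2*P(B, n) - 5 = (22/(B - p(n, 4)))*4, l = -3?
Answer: -1062469/32 ≈ -33202.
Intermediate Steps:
p(y, R) = -3*R (p(y, R) = R*(-3) = -3*R)
P(B, n) = 5/2 + 44/(12 + B) (P(B, n) = 5/2 + ((22/(B - (-3)*4))*4)/2 = 5/2 + ((22/(B - 1*(-12)))*4)/2 = 5/2 + ((22/(B + 12))*4)/2 = 5/2 + ((22/(12 + B))*4)/2 = 5/2 + (88/(12 + B))/2 = 5/2 + 44/(12 + B))
-33205 + P(116, -67) = -33205 + (148 + 5*116)/(2*(12 + 116)) = -33205 + (½)*(148 + 580)/128 = -33205 + (½)*(1/128)*728 = -33205 + 91/32 = -1062469/32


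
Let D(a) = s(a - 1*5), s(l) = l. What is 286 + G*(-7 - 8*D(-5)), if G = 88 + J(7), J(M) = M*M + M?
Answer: 10798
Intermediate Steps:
J(M) = M + M² (J(M) = M² + M = M + M²)
D(a) = -5 + a (D(a) = a - 1*5 = a - 5 = -5 + a)
G = 144 (G = 88 + 7*(1 + 7) = 88 + 7*8 = 88 + 56 = 144)
286 + G*(-7 - 8*D(-5)) = 286 + 144*(-7 - 8*(-5 - 5)) = 286 + 144*(-7 - 8*(-10)) = 286 + 144*(-7 + 80) = 286 + 144*73 = 286 + 10512 = 10798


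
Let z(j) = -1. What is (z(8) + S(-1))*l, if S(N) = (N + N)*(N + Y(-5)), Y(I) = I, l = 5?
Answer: 55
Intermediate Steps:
S(N) = 2*N*(-5 + N) (S(N) = (N + N)*(N - 5) = (2*N)*(-5 + N) = 2*N*(-5 + N))
(z(8) + S(-1))*l = (-1 + 2*(-1)*(-5 - 1))*5 = (-1 + 2*(-1)*(-6))*5 = (-1 + 12)*5 = 11*5 = 55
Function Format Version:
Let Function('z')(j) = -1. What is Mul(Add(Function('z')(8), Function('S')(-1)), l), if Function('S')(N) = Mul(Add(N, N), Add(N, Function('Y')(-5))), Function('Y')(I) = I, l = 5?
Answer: 55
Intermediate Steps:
Function('S')(N) = Mul(2, N, Add(-5, N)) (Function('S')(N) = Mul(Add(N, N), Add(N, -5)) = Mul(Mul(2, N), Add(-5, N)) = Mul(2, N, Add(-5, N)))
Mul(Add(Function('z')(8), Function('S')(-1)), l) = Mul(Add(-1, Mul(2, -1, Add(-5, -1))), 5) = Mul(Add(-1, Mul(2, -1, -6)), 5) = Mul(Add(-1, 12), 5) = Mul(11, 5) = 55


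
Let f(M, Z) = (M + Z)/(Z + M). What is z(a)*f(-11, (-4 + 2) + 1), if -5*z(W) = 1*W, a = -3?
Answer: ⅗ ≈ 0.60000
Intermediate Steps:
f(M, Z) = 1 (f(M, Z) = (M + Z)/(M + Z) = 1)
z(W) = -W/5
z(a)*f(-11, (-4 + 2) + 1) = -⅕*(-3)*1 = (⅗)*1 = ⅗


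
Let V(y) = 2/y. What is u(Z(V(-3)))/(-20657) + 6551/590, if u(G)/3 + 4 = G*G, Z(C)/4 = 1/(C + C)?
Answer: 135315157/12187630 ≈ 11.103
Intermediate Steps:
Z(C) = 2/C (Z(C) = 4/(C + C) = 4/((2*C)) = 4*(1/(2*C)) = 2/C)
u(G) = -12 + 3*G² (u(G) = -12 + 3*(G*G) = -12 + 3*G²)
u(Z(V(-3)))/(-20657) + 6551/590 = (-12 + 3*(2/((2/(-3))))²)/(-20657) + 6551/590 = (-12 + 3*(2/((2*(-⅓))))²)*(-1/20657) + 6551*(1/590) = (-12 + 3*(2/(-⅔))²)*(-1/20657) + 6551/590 = (-12 + 3*(2*(-3/2))²)*(-1/20657) + 6551/590 = (-12 + 3*(-3)²)*(-1/20657) + 6551/590 = (-12 + 3*9)*(-1/20657) + 6551/590 = (-12 + 27)*(-1/20657) + 6551/590 = 15*(-1/20657) + 6551/590 = -15/20657 + 6551/590 = 135315157/12187630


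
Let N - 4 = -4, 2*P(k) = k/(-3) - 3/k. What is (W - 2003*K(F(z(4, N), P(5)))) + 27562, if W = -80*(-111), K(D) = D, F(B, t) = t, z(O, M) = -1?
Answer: 580681/15 ≈ 38712.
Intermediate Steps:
P(k) = -3/(2*k) - k/6 (P(k) = (k/(-3) - 3/k)/2 = (k*(-⅓) - 3/k)/2 = (-k/3 - 3/k)/2 = (-3/k - k/3)/2 = -3/(2*k) - k/6)
N = 0 (N = 4 - 4 = 0)
W = 8880
(W - 2003*K(F(z(4, N), P(5)))) + 27562 = (8880 - 2003*(-9 - 1*5²)/(6*5)) + 27562 = (8880 - 2003*(-9 - 1*25)/(6*5)) + 27562 = (8880 - 2003*(-9 - 25)/(6*5)) + 27562 = (8880 - 2003*(-34)/(6*5)) + 27562 = (8880 - 2003*(-17/15)) + 27562 = (8880 + 34051/15) + 27562 = 167251/15 + 27562 = 580681/15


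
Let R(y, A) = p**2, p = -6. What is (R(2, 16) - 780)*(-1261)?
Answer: 938184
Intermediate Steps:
R(y, A) = 36 (R(y, A) = (-6)**2 = 36)
(R(2, 16) - 780)*(-1261) = (36 - 780)*(-1261) = -744*(-1261) = 938184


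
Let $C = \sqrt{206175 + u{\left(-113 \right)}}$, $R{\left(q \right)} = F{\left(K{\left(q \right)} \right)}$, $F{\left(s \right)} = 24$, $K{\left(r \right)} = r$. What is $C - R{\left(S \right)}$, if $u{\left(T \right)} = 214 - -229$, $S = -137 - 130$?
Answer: $-24 + \sqrt{206618} \approx 430.55$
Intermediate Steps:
$S = -267$
$u{\left(T \right)} = 443$ ($u{\left(T \right)} = 214 + 229 = 443$)
$R{\left(q \right)} = 24$
$C = \sqrt{206618}$ ($C = \sqrt{206175 + 443} = \sqrt{206618} \approx 454.55$)
$C - R{\left(S \right)} = \sqrt{206618} - 24 = -24 + \sqrt{206618}$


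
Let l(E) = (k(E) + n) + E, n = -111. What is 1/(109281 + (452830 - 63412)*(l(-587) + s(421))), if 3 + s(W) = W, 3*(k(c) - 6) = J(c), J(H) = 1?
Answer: -1/106461445 ≈ -9.3931e-9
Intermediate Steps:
k(c) = 19/3 (k(c) = 6 + (⅓)*1 = 6 + ⅓ = 19/3)
s(W) = -3 + W
l(E) = -314/3 + E (l(E) = (19/3 - 111) + E = -314/3 + E)
1/(109281 + (452830 - 63412)*(l(-587) + s(421))) = 1/(109281 + (452830 - 63412)*((-314/3 - 587) + (-3 + 421))) = 1/(109281 + 389418*(-2075/3 + 418)) = 1/(109281 + 389418*(-821/3)) = 1/(109281 - 106570726) = 1/(-106461445) = -1/106461445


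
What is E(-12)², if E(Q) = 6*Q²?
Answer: 746496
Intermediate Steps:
E(-12)² = (6*(-12)²)² = (6*144)² = 864² = 746496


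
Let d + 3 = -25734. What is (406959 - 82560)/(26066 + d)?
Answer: 324399/329 ≈ 986.02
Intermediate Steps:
d = -25737 (d = -3 - 25734 = -25737)
(406959 - 82560)/(26066 + d) = (406959 - 82560)/(26066 - 25737) = 324399/329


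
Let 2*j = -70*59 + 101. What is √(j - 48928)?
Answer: I*√203770/2 ≈ 225.7*I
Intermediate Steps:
j = -4029/2 (j = (-70*59 + 101)/2 = (-4130 + 101)/2 = (½)*(-4029) = -4029/2 ≈ -2014.5)
√(j - 48928) = √(-4029/2 - 48928) = √(-101885/2) = I*√203770/2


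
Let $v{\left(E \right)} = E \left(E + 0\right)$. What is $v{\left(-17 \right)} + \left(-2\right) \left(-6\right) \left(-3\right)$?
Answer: $253$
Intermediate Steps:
$v{\left(E \right)} = E^{2}$ ($v{\left(E \right)} = E E = E^{2}$)
$v{\left(-17 \right)} + \left(-2\right) \left(-6\right) \left(-3\right) = \left(-17\right)^{2} + \left(-2\right) \left(-6\right) \left(-3\right) = 289 + 12 \left(-3\right) = 289 - 36 = 253$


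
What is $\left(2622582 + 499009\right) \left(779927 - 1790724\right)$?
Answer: $-3155294818027$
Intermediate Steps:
$\left(2622582 + 499009\right) \left(779927 - 1790724\right) = 3121591 \left(779927 - 1790724\right) = 3121591 \left(-1010797\right) = -3155294818027$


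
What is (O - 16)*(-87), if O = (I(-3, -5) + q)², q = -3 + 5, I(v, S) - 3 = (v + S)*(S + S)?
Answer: -627183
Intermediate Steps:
I(v, S) = 3 + 2*S*(S + v) (I(v, S) = 3 + (v + S)*(S + S) = 3 + (S + v)*(2*S) = 3 + 2*S*(S + v))
q = 2
O = 7225 (O = ((3 + 2*(-5)² + 2*(-5)*(-3)) + 2)² = ((3 + 2*25 + 30) + 2)² = ((3 + 50 + 30) + 2)² = (83 + 2)² = 85² = 7225)
(O - 16)*(-87) = (7225 - 16)*(-87) = 7209*(-87) = -627183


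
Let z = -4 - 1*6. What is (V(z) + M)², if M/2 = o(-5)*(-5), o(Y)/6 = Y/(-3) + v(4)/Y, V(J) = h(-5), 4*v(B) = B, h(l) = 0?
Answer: 7744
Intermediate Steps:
v(B) = B/4
z = -10 (z = -4 - 6 = -10)
V(J) = 0
o(Y) = -2*Y + 6/Y (o(Y) = 6*(Y/(-3) + ((¼)*4)/Y) = 6*(Y*(-⅓) + 1/Y) = 6*(-Y/3 + 1/Y) = 6*(1/Y - Y/3) = -2*Y + 6/Y)
M = -88 (M = 2*((-2*(-5) + 6/(-5))*(-5)) = 2*((10 + 6*(-⅕))*(-5)) = 2*((10 - 6/5)*(-5)) = 2*((44/5)*(-5)) = 2*(-44) = -88)
(V(z) + M)² = (0 - 88)² = (-88)² = 7744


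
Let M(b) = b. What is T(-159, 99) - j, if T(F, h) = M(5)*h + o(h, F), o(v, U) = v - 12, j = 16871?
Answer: -16289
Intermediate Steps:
o(v, U) = -12 + v
T(F, h) = -12 + 6*h (T(F, h) = 5*h + (-12 + h) = -12 + 6*h)
T(-159, 99) - j = (-12 + 6*99) - 1*16871 = (-12 + 594) - 16871 = 582 - 16871 = -16289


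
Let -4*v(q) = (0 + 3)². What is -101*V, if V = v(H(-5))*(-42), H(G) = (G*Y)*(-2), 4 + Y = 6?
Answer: -19089/2 ≈ -9544.5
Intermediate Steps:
Y = 2 (Y = -4 + 6 = 2)
H(G) = -4*G (H(G) = (G*2)*(-2) = (2*G)*(-2) = -4*G)
v(q) = -9/4 (v(q) = -(0 + 3)²/4 = -¼*3² = -¼*9 = -9/4)
V = 189/2 (V = -9/4*(-42) = 189/2 ≈ 94.500)
-101*V = -101*189/2 = -19089/2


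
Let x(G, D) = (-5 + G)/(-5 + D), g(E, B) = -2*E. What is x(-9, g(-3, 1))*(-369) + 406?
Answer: 5572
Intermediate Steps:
x(G, D) = (-5 + G)/(-5 + D)
x(-9, g(-3, 1))*(-369) + 406 = ((-5 - 9)/(-5 - 2*(-3)))*(-369) + 406 = (-14/(-5 + 6))*(-369) + 406 = (-14/1)*(-369) + 406 = (1*(-14))*(-369) + 406 = -14*(-369) + 406 = 5166 + 406 = 5572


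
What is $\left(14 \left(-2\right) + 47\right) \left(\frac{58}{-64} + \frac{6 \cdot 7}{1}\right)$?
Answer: $\frac{24985}{32} \approx 780.78$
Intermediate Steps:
$\left(14 \left(-2\right) + 47\right) \left(\frac{58}{-64} + \frac{6 \cdot 7}{1}\right) = \left(-28 + 47\right) \left(58 \left(- \frac{1}{64}\right) + 42 \cdot 1\right) = 19 \left(- \frac{29}{32} + 42\right) = 19 \cdot \frac{1315}{32} = \frac{24985}{32}$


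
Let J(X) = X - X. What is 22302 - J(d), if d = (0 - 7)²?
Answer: 22302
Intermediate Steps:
d = 49 (d = (-7)² = 49)
J(X) = 0
22302 - J(d) = 22302 - 1*0 = 22302 + 0 = 22302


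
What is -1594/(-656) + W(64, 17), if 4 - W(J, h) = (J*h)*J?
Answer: -22837187/328 ≈ -69626.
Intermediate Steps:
W(J, h) = 4 - h*J² (W(J, h) = 4 - J*h*J = 4 - h*J²)
-1594/(-656) + W(64, 17) = -1594/(-656) + (4 - 1*17*64²) = -1594*(-1/656) + (4 - 1*17*4096) = 797/328 + (4 - 69632) = 797/328 - 69628 = -22837187/328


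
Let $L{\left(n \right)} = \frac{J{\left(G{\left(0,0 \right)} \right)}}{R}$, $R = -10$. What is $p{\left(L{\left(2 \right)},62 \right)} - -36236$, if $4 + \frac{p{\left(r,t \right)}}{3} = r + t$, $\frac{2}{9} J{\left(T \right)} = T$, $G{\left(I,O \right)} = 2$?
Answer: $\frac{364073}{10} \approx 36407.0$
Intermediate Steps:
$J{\left(T \right)} = \frac{9 T}{2}$
$L{\left(n \right)} = - \frac{9}{10}$ ($L{\left(n \right)} = \frac{\frac{9}{2} \cdot 2}{-10} = 9 \left(- \frac{1}{10}\right) = - \frac{9}{10}$)
$p{\left(r,t \right)} = -12 + 3 r + 3 t$ ($p{\left(r,t \right)} = -12 + 3 \left(r + t\right) = -12 + \left(3 r + 3 t\right) = -12 + 3 r + 3 t$)
$p{\left(L{\left(2 \right)},62 \right)} - -36236 = \left(-12 + 3 \left(- \frac{9}{10}\right) + 3 \cdot 62\right) - -36236 = \left(-12 - \frac{27}{10} + 186\right) + 36236 = \frac{1713}{10} + 36236 = \frac{364073}{10}$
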